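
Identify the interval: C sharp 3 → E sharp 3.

major third

C to E spans three letter names (C-D-E), so the interval is some kind of third.
The major third spans 4 semitones, and C#3 to E#3 is exactly 4 semitones — so this is a major third.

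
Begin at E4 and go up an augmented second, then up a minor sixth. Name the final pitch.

E4 up an augmented second → F##4 (3 semitones).
F##4 up a minor sixth → D#5 (8 semitones).

D#5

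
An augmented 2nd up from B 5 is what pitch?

C double-sharp 6

Two letter names up from B: C.
An augmented second is 3 semitones; 3 semitones up from B5 gives C##6.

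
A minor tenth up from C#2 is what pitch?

E3

The tenth's letter: C up three letter names plus an octave → E.
Moving 15 semitones up from C#2 (the size of a minor tenth) reaches E3.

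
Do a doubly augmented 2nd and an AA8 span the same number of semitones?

4 semitones (doubly augmented second) vs 14 semitones (doubly augmented octave): not equal.

No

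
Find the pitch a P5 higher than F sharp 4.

C sharp 5

Five letter names up from F: C.
A perfect fifth spans 7 semitones, so from F#4 the target pitch is C#5.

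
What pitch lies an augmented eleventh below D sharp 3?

A 1

The eleventh's letter: D down four letter names plus an octave → A.
Moving 18 semitones down from D#3 (the size of an augmented eleventh) reaches A1.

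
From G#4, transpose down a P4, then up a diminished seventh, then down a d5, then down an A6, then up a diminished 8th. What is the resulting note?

G#4 down a perfect fourth → D#4 (5 semitones).
Up a diminished seventh from D#4: C5 (9 semitones up).
A diminished fifth down from C5 is F#4.
F#4 down an augmented sixth → Ab3 (10 semitones).
A diminished octave up from Ab3 is Abb4.

Abb4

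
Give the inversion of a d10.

First reduce the compound diminished tenth to its simple form, a diminished third.
Interval numbers invert to sum to nine: 3 + 6 = 9, so a third inverts to a sixth.
The quality also flips — diminished becomes augmented — giving an augmented sixth.

A6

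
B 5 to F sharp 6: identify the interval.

perfect 5th

B to F spans five letter names (B-C-D-E-F) — that makes it a fifth of some quality.
B5 to F#6 is 7 semitones, matching the perfect fifth exactly, so the quality is perfect.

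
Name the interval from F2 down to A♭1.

Descending from F2 to Ab1 is the same interval as ascending Ab1 to F2.
A to F spans six letter names (A-B-C-D-E-F): a sixth.
Ab1 to F2 is 9 semitones, matching the major sixth exactly, so the quality is major.

major sixth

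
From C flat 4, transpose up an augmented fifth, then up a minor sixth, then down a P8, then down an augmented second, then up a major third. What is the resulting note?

F flat 4

Cb4 up an augmented fifth → G4 (8 semitones).
G4 up a minor sixth → Eb5 (8 semitones).
Eb5 down a perfect octave → Eb4 (12 semitones).
An augmented second down from Eb4 is Dbb4.
Dbb4 up a major third → Fb4 (4 semitones).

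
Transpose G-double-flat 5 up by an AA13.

The thirteenth's letter: G up six letter names plus an octave → E.
A doubly augmented thirteenth spans 23 semitones, so from Gbb5 the target pitch is E7.

E 7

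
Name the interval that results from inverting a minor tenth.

major sixth

First reduce the compound minor tenth to its simple form, a minor third.
The rule of nine gives the new number: 9 − 3 = 6, so a third becomes a sixth.
And minor becomes major under inversion, so we get a major sixth.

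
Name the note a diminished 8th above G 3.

The letter stays G (same as the start), shifted an octave up.
A diminished octave spans 11 semitones, so from G3 the target pitch is Gb4.

G flat 4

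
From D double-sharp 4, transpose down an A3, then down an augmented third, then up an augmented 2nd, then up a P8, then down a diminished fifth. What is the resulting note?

D##4 down an augmented third → B3 (5 semitones).
Down an augmented third from B3: Gb3 (5 semitones down).
Gb3 up an augmented second → A3 (3 semitones).
Up a perfect octave from A3: A4 (12 semitones up).
A4 down a diminished fifth → D#4 (6 semitones).

D sharp 4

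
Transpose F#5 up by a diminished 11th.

Four letters up from F (plus an octave) reaches B.
A diminished eleventh is 16 semitones; 16 semitones up from F#5 gives Bb6.

Bb6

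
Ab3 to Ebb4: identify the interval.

diminished fifth

A to E spans five letter names (A-B-C-D-E) — that makes it a fifth of some quality.
Ab3 to Ebb4 spans 6 semitones — one semitone narrower than the perfect fifth (7) — giving a diminished fifth.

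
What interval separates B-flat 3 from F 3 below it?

perfect 4th

Descending from Bb3 to F3 is the same interval as ascending F3 to Bb3.
F to B spans four letter names (F-G-A-B): a fourth.
The perfect fourth spans 5 semitones, and F3 to Bb3 is exactly 5 semitones — so this is a perfect fourth.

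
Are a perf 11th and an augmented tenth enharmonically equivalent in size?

Yes

Both span 17 semitones: a perfect eleventh and an augmented tenth are the same chromatic distance.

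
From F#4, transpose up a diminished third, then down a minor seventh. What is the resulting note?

F#4 up a diminished third → Ab4 (2 semitones).
Down a minor seventh from Ab4: Bb3 (10 semitones down).

Bb3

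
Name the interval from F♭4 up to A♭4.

major 3rd

F to A spans three letter names (F-G-A): a third.
The major third spans 4 semitones, and Fb4 to Ab4 is exactly 4 semitones — so this is a major third.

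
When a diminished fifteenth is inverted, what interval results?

A1

First reduce the compound diminished fifteenth to its simple form, a diminished octave.
The rule of nine gives the new number: 9 − 8 = 1, so an octave becomes a unison.
The quality also flips — diminished becomes augmented — giving an augmented unison.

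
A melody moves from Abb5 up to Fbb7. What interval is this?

minor 13th

A to F spans six letter names (A-B-C-D-E-F), plus an octave: a thirteenth.
Abb5 to Fbb7 is 20 semitones, a half step short of the major thirteenth (21), so this is minor.
(Equivalently, a compound minor sixth: a minor sixth plus an octave.)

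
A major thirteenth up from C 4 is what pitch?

A 5

The thirteenth's letter: C up six letter names plus an octave → A.
Moving 21 semitones up from C4 (the size of a major thirteenth) reaches A5.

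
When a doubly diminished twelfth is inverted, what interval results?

First reduce the compound doubly diminished twelfth to its simple form, a doubly diminished fifth.
The rule of nine gives the new number: 9 − 5 = 4, so a fifth becomes a fourth.
Quality inverts too: doubly diminished becomes doubly augmented. That makes the inversion a doubly augmented fourth.

doubly augmented 4th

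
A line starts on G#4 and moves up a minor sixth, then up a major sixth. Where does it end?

A minor sixth up from G#4 is E5.
E5 up a major sixth → C#6 (9 semitones).

C#6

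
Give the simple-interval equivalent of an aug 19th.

augmented 5th

Take out 2 octaves (14 from the number): 19 − 14 = 5.
So an augmented nineteenth is 2 octaves plus an augmented fifth. The quality is unchanged.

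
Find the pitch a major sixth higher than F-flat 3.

D-flat 4

Six letter names up from F: D.
A major sixth spans 9 semitones, so from Fb3 the target pitch is Db4.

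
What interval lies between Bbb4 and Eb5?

A4

B to E spans four letter names (B-C-D-E): a fourth.
Bbb4 to Eb5 spans 6 semitones — one semitone wider than the perfect fourth (5) — giving an augmented fourth.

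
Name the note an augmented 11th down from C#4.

G2

Counting four letter names plus an octave down from C lands on G.
Moving 18 semitones down from C#4 (the size of an augmented eleventh) reaches G2.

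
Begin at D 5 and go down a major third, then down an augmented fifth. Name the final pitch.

E double-flat 4

D5 down a major third → Bb4 (4 semitones).
Bb4 down an augmented fifth → Ebb4 (8 semitones).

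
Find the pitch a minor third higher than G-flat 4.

B-double-flat 4

Three letter names up from G: B.
A minor third is 3 semitones; 3 semitones up from Gb4 gives Bbb4.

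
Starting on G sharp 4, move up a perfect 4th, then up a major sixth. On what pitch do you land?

Up a perfect fourth from G#4: C#5 (5 semitones up).
A major sixth up from C#5 is A#5.

A sharp 5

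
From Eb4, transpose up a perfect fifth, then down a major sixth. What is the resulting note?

Up a perfect fifth from Eb4: Bb4 (7 semitones up).
Bb4 down a major sixth → Db4 (9 semitones).

Db4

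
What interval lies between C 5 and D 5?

major second

C to D spans two letter names (C-D) — that makes it a second of some quality.
The major second spans 2 semitones, and C5 to D5 is exactly 2 semitones — so this is a major second.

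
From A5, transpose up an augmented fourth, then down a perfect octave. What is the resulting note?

An augmented fourth up from A5 is D#6.
Down a perfect octave from D#6: D#5 (12 semitones down).

D#5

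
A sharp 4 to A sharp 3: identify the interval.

perfect octave

Descending from A#4 to A#3 is the same interval as ascending A#3 to A#4.
A to A is the same letter name, plus an octave, so the interval is some kind of octave.
A#3 to A#4 is 12 semitones, matching the perfect octave exactly, so the quality is perfect.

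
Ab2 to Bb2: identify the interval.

A to B spans two letter names (A-B) — that makes it a second of some quality.
The major second spans 2 semitones, and Ab2 to Bb2 is exactly 2 semitones — so this is a major second.

major second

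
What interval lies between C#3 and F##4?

augmented eleventh

C to F spans four letter names (C-D-E-F), plus an octave, so the interval is some kind of eleventh.
C#3 to F##4 spans 18 semitones — one semitone wider than the perfect eleventh (17) — giving an augmented eleventh.
(Equivalently, a compound augmented fourth: an augmented fourth plus an octave.)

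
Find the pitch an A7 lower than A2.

Bbb1

Counting seven letter names down from A lands on B.
Moving 12 semitones down from A2 (the size of an augmented seventh) reaches Bbb1.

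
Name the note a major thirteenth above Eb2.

Six letters up from E (plus an octave) reaches C.
Moving 21 semitones up from Eb2 (the size of a major thirteenth) reaches C4.

C4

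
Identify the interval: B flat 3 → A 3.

m2

Descending from Bb3 to A3 is the same interval as ascending A3 to Bb3.
A to B spans two letter names (A-B): a second.
At 1 semitone, A3→Bb3 falls one short of a major second: minor.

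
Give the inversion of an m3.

Inverted interval numbers add to nine, so a third pairs with a sixth (3 + 6 = 9).
Quality inverts too: minor becomes major. That makes the inversion a major sixth.

major 6th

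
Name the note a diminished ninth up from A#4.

Two letters up from A (plus an octave) reaches B.
A diminished ninth is 12 semitones; 12 semitones up from A#4 gives Bb5.

Bb5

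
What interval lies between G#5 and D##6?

G to D spans five letter names (G-A-B-C-D) — that makes it a fifth of some quality.
The perfect fifth is 7 semitones; here we have 8, one semitone wider: augmented.

augmented 5th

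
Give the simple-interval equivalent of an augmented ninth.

Subtracting seven from the interval number removes an octave: 9 − 7 = 2.
So an augmented ninth is an octave plus an augmented second. The quality is unchanged.

A2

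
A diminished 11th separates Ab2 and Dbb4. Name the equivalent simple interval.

Take out an octave (7 from the number): 11 − 7 = 4.
That makes a diminished eleventh a compound diminished fourth — an octave plus a diminished fourth.

diminished fourth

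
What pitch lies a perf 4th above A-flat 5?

Four letter names up from A: D.
A perfect fourth spans 5 semitones, so from Ab5 the target pitch is Db6.

D-flat 6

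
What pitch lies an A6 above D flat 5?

Six letter names up from D: B.
An augmented sixth is 10 semitones; 10 semitones up from Db5 gives B5.

B 5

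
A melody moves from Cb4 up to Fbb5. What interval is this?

diminished eleventh

C to F spans four letter names (C-D-E-F), plus an octave — that makes it an eleventh of some quality.
The perfect eleventh is 17 semitones; here we have 16, one semitone narrower: diminished.
(Equivalently, a compound diminished fourth: a diminished fourth plus an octave.)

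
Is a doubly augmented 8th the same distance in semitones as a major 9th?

Yes

Both span 14 semitones: a doubly augmented octave and a major ninth are the same chromatic distance.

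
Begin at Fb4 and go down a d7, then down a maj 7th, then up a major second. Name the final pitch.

Fb4 down a diminished seventh → G3 (9 semitones).
A major seventh down from G3 is Ab2.
Up a major second from Ab2: Bb2 (2 semitones up).

Bb2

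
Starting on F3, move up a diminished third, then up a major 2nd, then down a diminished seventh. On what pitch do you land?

A diminished third up from F3 is Abb3.
Abb3 up a major second → Bbb3 (2 semitones).
Bbb3 down a diminished seventh → C3 (9 semitones).

C3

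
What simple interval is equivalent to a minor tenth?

Each octave removed subtracts seven from the number: 10 − 7 = 3.
That makes a minor tenth a compound minor third — an octave plus a minor third.

minor third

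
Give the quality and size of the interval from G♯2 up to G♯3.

G to G is the same letter name, plus an octave — that makes it an octave of some quality.
G#2 to G#3 is 12 semitones, matching the perfect octave exactly, so the quality is perfect.

perfect octave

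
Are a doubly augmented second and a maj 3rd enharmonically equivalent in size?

Yes

A doubly augmented second spans 4 semitones, and a major third also spans 4 semitones — they're enharmonic.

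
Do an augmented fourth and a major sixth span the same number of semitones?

6 semitones (augmented fourth) vs 9 semitones (major sixth): not equal.

No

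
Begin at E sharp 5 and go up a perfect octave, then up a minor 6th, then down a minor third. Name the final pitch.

A sharp 6

A perfect octave up from E#5 is E#6.
E#6 up a minor sixth → C#7 (8 semitones).
C#7 down a minor third → A#6 (3 semitones).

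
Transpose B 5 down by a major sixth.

The sixth takes the letter from B down to D.
A major sixth spans 9 semitones, so from B5 the target pitch is D5.

D 5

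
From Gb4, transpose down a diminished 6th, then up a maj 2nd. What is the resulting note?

Down a diminished sixth from Gb4: B3 (7 semitones down).
A major second up from B3 is C#4.

C#4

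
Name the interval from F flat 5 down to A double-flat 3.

major thirteenth

Descending from Fb5 to Abb3 is the same interval as ascending Abb3 to Fb5.
A to F spans six letter names (A-B-C-D-E-F), plus an octave, so the interval is some kind of thirteenth.
Counting semitones, Abb3→Fb5 is 21, which is the major thirteenth.
(Equivalently, a compound major sixth: a major sixth plus an octave.)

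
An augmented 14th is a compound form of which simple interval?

augmented seventh

Each octave removed subtracts seven from the number: 14 − 7 = 7.
So an augmented fourteenth is an octave plus an augmented seventh. The quality is unchanged.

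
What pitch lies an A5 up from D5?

A#5

The fifth takes the letter from D up to A.
An augmented fifth spans 8 semitones, so from D5 the target pitch is A#5.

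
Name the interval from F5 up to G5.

F to G spans two letter names (F-G), so the interval is some kind of second.
The major second spans 2 semitones, and F5 to G5 is exactly 2 semitones — so this is a major second.

major second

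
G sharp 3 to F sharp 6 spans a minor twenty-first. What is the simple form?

m7

Each octave removed subtracts seven from the number: 21 − 14 = 7.
So a minor twenty-first is 2 octaves plus a minor seventh. The quality is unchanged.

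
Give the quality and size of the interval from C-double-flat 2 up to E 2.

C to E spans three letter names (C-D-E) — that makes it a third of some quality.
Cbb2 to E2 spans 6 semitones — two semitones wider than the major third (4) — giving a doubly augmented third.

doubly augmented third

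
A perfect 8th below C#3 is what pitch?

An octave keeps the letter name C, an octave down from C.
A perfect octave spans 12 semitones, so from C#3 the target pitch is C#2.

C#2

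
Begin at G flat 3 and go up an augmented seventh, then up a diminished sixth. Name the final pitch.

D flat 5

Up an augmented seventh from Gb3: F#4 (12 semitones up).
Up a diminished sixth from F#4: Db5 (7 semitones up).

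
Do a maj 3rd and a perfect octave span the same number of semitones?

A major third is 4 semitones but a perfect octave is 12 semitones — different sizes.

No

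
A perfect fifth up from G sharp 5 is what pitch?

D sharp 6

The fifth takes the letter from G up to D.
A perfect fifth spans 7 semitones, so from G#5 the target pitch is D#6.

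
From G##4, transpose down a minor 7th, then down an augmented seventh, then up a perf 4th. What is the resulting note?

E3

G##4 down a minor seventh → A##3 (10 semitones).
A##3 down an augmented seventh → B2 (12 semitones).
A perfect fourth up from B2 is E3.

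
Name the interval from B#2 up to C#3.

B to C spans two letter names (B-C): a second.
At 1 semitone, B#2→C#3 falls one short of a major second: minor.

m2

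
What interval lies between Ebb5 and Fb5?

major second

E to F spans two letter names (E-F) — that makes it a second of some quality.
Ebb5 to Fb5 is 2 semitones, matching the major second exactly, so the quality is major.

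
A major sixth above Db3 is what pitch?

Counting six letter names up from D lands on B.
A major sixth spans 9 semitones, so from Db3 the target pitch is Bb3.

Bb3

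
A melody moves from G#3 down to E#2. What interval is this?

minor tenth

Descending from G#3 to E#2 is the same interval as ascending E#2 to G#3.
E to G spans three letter names (E-F-G), plus an octave: a tenth.
A major tenth would be 16 semitones, but E#2 to G#3 is 15 — one semitone narrower, making it a minor tenth.
(Equivalently, a compound minor third: a minor third plus an octave.)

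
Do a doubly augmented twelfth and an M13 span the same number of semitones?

Yes

Both span 21 semitones: a doubly augmented twelfth and a major thirteenth are the same chromatic distance.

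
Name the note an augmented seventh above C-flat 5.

Counting seven letter names up from C lands on B.
Moving 12 semitones up from Cb5 (the size of an augmented seventh) reaches B5.

B 5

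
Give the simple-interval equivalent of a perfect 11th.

perfect fourth

Take out an octave (7 from the number): 11 − 7 = 4.
Quality carries through unchanged, so the simple form is a perfect fourth.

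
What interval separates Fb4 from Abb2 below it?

M13

Descending from Fb4 to Abb2 is the same interval as ascending Abb2 to Fb4.
A to F spans six letter names (A-B-C-D-E-F), plus an octave: a thirteenth.
Abb2 to Fb4 is 21 semitones, matching the major thirteenth exactly, so the quality is major.
(Equivalently, a compound major sixth: a major sixth plus an octave.)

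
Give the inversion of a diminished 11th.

augmented fifth

First reduce the compound diminished eleventh to its simple form, a diminished fourth.
Interval numbers invert to sum to nine: 4 + 5 = 9, so a fourth inverts to a fifth.
The quality also flips — diminished becomes augmented — giving an augmented fifth.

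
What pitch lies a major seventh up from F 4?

Seven letter names up from F: E.
A major seventh spans 11 semitones, so from F4 the target pitch is E5.

E 5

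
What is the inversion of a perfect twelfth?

First reduce the compound perfect twelfth to its simple form, a perfect fifth.
Interval numbers invert to sum to nine: 5 + 4 = 9, so a fifth inverts to a fourth.
The quality also flips — perfect stays perfect — giving a perfect fourth.

P4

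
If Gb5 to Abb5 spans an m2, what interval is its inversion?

The rule of nine gives the new number: 9 − 2 = 7, so a second becomes a seventh.
And minor becomes major under inversion, so we get a major seventh.

M7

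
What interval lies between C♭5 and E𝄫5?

C to E spans three letter names (C-D-E) — that makes it a third of some quality.
Cb5 to Ebb5 is 3 semitones, a half step short of the major third (4), so this is minor.

minor third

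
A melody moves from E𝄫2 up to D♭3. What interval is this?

E to D spans seven letter names (E-F-G-A-B-C-D), so the interval is some kind of seventh.
Ebb2 to Db3 is 11 semitones, matching the major seventh exactly, so the quality is major.

M7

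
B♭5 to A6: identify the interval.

B to A spans seven letter names (B-C-D-E-F-G-A): a seventh.
Counting semitones, Bb5→A6 is 11, which is the major seventh.

major 7th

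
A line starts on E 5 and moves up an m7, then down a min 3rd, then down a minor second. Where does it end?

A sharp 5

Up a minor seventh from E5: D6 (10 semitones up).
Down a minor third from D6: B5 (3 semitones down).
B5 down a minor second → A#5 (1 semitone).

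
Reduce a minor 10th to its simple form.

minor third

Take out an octave (7 from the number): 10 − 7 = 3.
So a minor tenth is an octave plus a minor third. The quality is unchanged.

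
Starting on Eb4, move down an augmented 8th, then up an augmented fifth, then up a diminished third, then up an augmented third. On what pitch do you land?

F4

An augmented octave down from Eb4 is Ebb3.
Up an augmented fifth from Ebb3: Bb3 (8 semitones up).
A diminished third up from Bb3 is Dbb4.
Dbb4 up an augmented third → F4 (5 semitones).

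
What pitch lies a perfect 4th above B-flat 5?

E-flat 6

Four letter names up from B: E.
Moving 5 semitones up from Bb5 (the size of a perfect fourth) reaches Eb6.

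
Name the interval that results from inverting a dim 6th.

augmented third

Interval numbers invert to sum to nine: 6 + 3 = 9, so a sixth inverts to a third.
And diminished becomes augmented under inversion, so we get an augmented third.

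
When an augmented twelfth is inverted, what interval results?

First reduce the compound augmented twelfth to its simple form, an augmented fifth.
Inverted interval numbers add to nine, so a fifth pairs with a fourth (5 + 4 = 9).
The quality also flips — augmented becomes diminished — giving a diminished fourth.

diminished fourth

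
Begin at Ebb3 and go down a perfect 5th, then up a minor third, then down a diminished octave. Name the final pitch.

Cb2

A perfect fifth down from Ebb3 is Abb2.
Up a minor third from Abb2: Cbb3 (3 semitones up).
A diminished octave down from Cbb3 is Cb2.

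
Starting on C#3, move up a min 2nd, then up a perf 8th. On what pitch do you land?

D4

Up a minor second from C#3: D3 (1 semitone up).
D3 up a perfect octave → D4 (12 semitones).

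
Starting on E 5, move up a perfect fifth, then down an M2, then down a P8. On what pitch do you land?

A 4

E5 up a perfect fifth → B5 (7 semitones).
A major second down from B5 is A5.
A5 down a perfect octave → A4 (12 semitones).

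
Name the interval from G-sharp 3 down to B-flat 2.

augmented sixth

Descending from G#3 to Bb2 is the same interval as ascending Bb2 to G#3.
B to G spans six letter names (B-C-D-E-F-G), so the interval is some kind of sixth.
Bb2 to G#3 spans 10 semitones — one semitone wider than the major sixth (9) — giving an augmented sixth.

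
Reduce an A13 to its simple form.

Take out an octave (7 from the number): 13 − 7 = 6.
So an augmented thirteenth is an octave plus an augmented sixth. The quality is unchanged.

A6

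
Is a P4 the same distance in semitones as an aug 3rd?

Yes

A perfect fourth = 5 semitones = an augmented third; enharmonically equal.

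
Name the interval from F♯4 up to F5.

diminished octave

F to F is the same letter name, plus an octave — that makes it an octave of some quality.
F#4 to F5 spans 11 semitones — one semitone narrower than the perfect octave (12) — giving a diminished octave.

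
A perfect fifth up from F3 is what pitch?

Five letter names up from F: C.
A perfect fifth spans 7 semitones, so from F3 the target pitch is C4.

C4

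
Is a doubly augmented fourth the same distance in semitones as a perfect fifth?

Yes

A doubly augmented fourth = 7 semitones = a perfect fifth; enharmonically equal.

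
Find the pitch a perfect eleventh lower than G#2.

D#1

The eleventh's letter: G down four letter names plus an octave → D.
A perfect eleventh spans 17 semitones, so from G#2 the target pitch is D#1.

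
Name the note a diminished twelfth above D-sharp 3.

A 4

Five letters up from D (plus an octave) reaches A.
Moving 18 semitones up from D#3 (the size of a diminished twelfth) reaches A4.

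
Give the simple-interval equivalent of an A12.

Subtracting seven from the interval number removes an octave: 12 − 7 = 5.
Quality carries through unchanged, so the simple form is an augmented fifth.

A5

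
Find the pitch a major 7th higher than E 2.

D-sharp 3

The seventh takes the letter from E up to D.
Moving 11 semitones up from E2 (the size of a major seventh) reaches D#3.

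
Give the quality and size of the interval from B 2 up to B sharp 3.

B to B is the same letter name, plus an octave: an octave.
The perfect octave is 12 semitones; here we have 13, one semitone wider: augmented.

augmented octave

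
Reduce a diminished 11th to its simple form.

diminished fourth

Subtracting seven from the interval number removes an octave: 11 − 7 = 4.
So a diminished eleventh is an octave plus a diminished fourth. The quality is unchanged.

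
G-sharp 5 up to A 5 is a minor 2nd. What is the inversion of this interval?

Interval numbers invert to sum to nine: 2 + 7 = 9, so a second inverts to a seventh.
Quality inverts too: minor becomes major. That makes the inversion a major seventh.

major seventh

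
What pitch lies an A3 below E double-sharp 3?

C sharp 3

Counting three letter names down from E lands on C.
An augmented third is 5 semitones; 5 semitones down from E##3 gives C#3.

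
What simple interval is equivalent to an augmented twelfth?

Subtracting seven from the interval number removes an octave: 12 − 7 = 5.
Quality carries through unchanged, so the simple form is an augmented fifth.

augmented 5th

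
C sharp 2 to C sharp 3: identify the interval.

C to C is the same letter name, plus an octave, so the interval is some kind of octave.
C#2 to C#3 is 12 semitones, matching the perfect octave exactly, so the quality is perfect.

perfect octave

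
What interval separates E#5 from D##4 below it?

minor ninth

Descending from E#5 to D##4 is the same interval as ascending D##4 to E#5.
D to E spans two letter names (D-E), plus an octave: a ninth.
A major ninth would be 14 semitones, but D##4 to E#5 is 13 — one semitone narrower, making it a minor ninth.
(Equivalently, a compound minor second: a minor second plus an octave.)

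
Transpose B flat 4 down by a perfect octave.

B flat 3

For an octave the letter name doesn't change: still B, an octave down.
A perfect octave is 12 semitones; 12 semitones down from Bb4 gives Bb3.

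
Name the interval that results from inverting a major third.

minor sixth

The rule of nine gives the new number: 9 − 3 = 6, so a third becomes a sixth.
And major becomes minor under inversion, so we get a minor sixth.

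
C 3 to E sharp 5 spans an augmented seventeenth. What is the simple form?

augmented third

Take out 2 octaves (14 from the number): 17 − 14 = 3.
Quality carries through unchanged, so the simple form is an augmented third.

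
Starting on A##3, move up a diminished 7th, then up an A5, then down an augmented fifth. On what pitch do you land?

G#4

A##3 up a diminished seventh → G#4 (9 semitones).
Up an augmented fifth from G#4: D##5 (8 semitones up).
D##5 down an augmented fifth → G#4 (8 semitones).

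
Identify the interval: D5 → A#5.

D to A spans five letter names (D-E-F-G-A): a fifth.
A perfect fifth would be 7 semitones; D5 to A#5 is 8, one semitone wider, so the interval is augmented.

augmented fifth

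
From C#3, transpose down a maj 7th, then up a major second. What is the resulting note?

E2

A major seventh down from C#3 is D2.
D2 up a major second → E2 (2 semitones).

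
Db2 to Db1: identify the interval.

Descending from Db2 to Db1 is the same interval as ascending Db1 to Db2.
D to D is the same letter name, plus an octave — that makes it an octave of some quality.
Counting semitones, Db1→Db2 is 12, which is the perfect octave.

perfect octave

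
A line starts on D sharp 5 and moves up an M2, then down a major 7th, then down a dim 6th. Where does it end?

D#5 up a major second → E#5 (2 semitones).
Down a major seventh from E#5: F#4 (11 semitones down).
A diminished sixth down from F#4 is A##3.

A double-sharp 3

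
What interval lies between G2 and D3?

G to D spans five letter names (G-A-B-C-D): a fifth.
The perfect fifth spans 7 semitones, and G2 to D3 is exactly 7 semitones — so this is a perfect fifth.

perfect fifth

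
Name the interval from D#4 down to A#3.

perfect fourth

Descending from D#4 to A#3 is the same interval as ascending A#3 to D#4.
A to D spans four letter names (A-B-C-D): a fourth.
The perfect fourth spans 5 semitones, and A#3 to D#4 is exactly 5 semitones — so this is a perfect fourth.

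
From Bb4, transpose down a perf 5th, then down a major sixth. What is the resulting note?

Gb3

Bb4 down a perfect fifth → Eb4 (7 semitones).
Down a major sixth from Eb4: Gb3 (9 semitones down).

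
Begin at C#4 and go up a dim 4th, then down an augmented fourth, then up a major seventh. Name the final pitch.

Bb4

A diminished fourth up from C#4 is F4.
Down an augmented fourth from F4: Cb4 (6 semitones down).
A major seventh up from Cb4 is Bb4.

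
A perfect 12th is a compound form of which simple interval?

Subtracting seven from the interval number removes an octave: 12 − 7 = 5.
Quality carries through unchanged, so the simple form is a perfect fifth.

perfect 5th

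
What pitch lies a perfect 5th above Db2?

Counting five letter names up from D lands on A.
Moving 7 semitones up from Db2 (the size of a perfect fifth) reaches Ab2.

Ab2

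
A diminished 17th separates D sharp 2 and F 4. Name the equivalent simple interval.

diminished third

Each octave removed subtracts seven from the number: 17 − 14 = 3.
So a diminished seventeenth is 2 octaves plus a diminished third. The quality is unchanged.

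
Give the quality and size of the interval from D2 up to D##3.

D to D is the same letter name, plus an octave: an octave.
D2 to D##3 spans 14 semitones — two semitones wider than the perfect octave (12) — giving a doubly augmented octave.

AA8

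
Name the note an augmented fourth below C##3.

G#2

Counting four letter names down from C lands on G.
Moving 6 semitones down from C##3 (the size of an augmented fourth) reaches G#2.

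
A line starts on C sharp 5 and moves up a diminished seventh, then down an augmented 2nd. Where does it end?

A double-flat 5

Up a diminished seventh from C#5: Bb5 (9 semitones up).
An augmented second down from Bb5 is Abb5.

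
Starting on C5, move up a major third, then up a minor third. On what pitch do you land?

G5

C5 up a major third → E5 (4 semitones).
Up a minor third from E5: G5 (3 semitones up).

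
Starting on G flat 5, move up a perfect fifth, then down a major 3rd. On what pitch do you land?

Up a perfect fifth from Gb5: Db6 (7 semitones up).
Db6 down a major third → Bbb5 (4 semitones).

B double-flat 5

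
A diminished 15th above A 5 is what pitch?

The letter stays A (same as the start), shifted two octaves up.
A diminished fifteenth is 23 semitones; 23 semitones up from A5 gives Ab7.

A flat 7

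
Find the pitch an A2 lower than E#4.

Counting two letter names down from E lands on D.
An augmented second is 3 semitones; 3 semitones down from E#4 gives D4.

D4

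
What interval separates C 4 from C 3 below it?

Descending from C4 to C3 is the same interval as ascending C3 to C4.
C to C is the same letter name, plus an octave, so the interval is some kind of octave.
Counting semitones, C3→C4 is 12, which is the perfect octave.

P8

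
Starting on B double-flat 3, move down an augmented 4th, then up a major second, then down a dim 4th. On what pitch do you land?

Bbb3 down an augmented fourth → Fbb3 (6 semitones).
Fbb3 up a major second → Gbb3 (2 semitones).
A diminished fourth down from Gbb3 is Db3.

D flat 3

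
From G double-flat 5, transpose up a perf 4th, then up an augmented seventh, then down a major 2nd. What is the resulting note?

A flat 6

A perfect fourth up from Gbb5 is Cbb6.
Up an augmented seventh from Cbb6: Bb6 (12 semitones up).
Bb6 down a major second → Ab6 (2 semitones).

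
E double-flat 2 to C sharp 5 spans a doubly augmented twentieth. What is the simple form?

Take out 2 octaves (14 from the number): 20 − 14 = 6.
So a doubly augmented twentieth is 2 octaves plus a doubly augmented sixth. The quality is unchanged.

AA6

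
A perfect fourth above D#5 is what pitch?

Four letter names up from D: G.
A perfect fourth spans 5 semitones, so from D#5 the target pitch is G#5.

G#5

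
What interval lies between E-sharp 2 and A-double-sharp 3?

E to A spans four letter names (E-F-G-A), plus an octave: an eleventh.
A perfect eleventh would be 17 semitones; E#2 to A##3 is 18, one semitone wider, so the interval is augmented.
(Equivalently, a compound augmented fourth: an augmented fourth plus an octave.)

A11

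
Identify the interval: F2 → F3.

perfect octave

F to F is the same letter name, plus an octave — that makes it an octave of some quality.
F2 to F3 is 12 semitones, matching the perfect octave exactly, so the quality is perfect.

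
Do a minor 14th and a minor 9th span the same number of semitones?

A minor fourteenth spans 22 semitones; a minor ninth spans 13 semitones. They differ by 9.

No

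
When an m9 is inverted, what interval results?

major 7th

First reduce the compound minor ninth to its simple form, a minor second.
Interval numbers invert to sum to nine: 2 + 7 = 9, so a second inverts to a seventh.
And minor becomes major under inversion, so we get a major seventh.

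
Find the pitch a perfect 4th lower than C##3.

G##2

Four letter names down from C: G.
A perfect fourth is 5 semitones; 5 semitones down from C##3 gives G##2.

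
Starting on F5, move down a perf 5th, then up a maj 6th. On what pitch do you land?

Down a perfect fifth from F5: Bb4 (7 semitones down).
Bb4 up a major sixth → G5 (9 semitones).

G5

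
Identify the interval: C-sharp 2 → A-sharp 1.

minor third

Descending from C#2 to A#1 is the same interval as ascending A#1 to C#2.
A to C spans three letter names (A-B-C): a third.
At 3 semitones, A#1→C#2 falls one short of a major third: minor.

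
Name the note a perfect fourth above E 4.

The fourth takes the letter from E up to A.
A perfect fourth is 5 semitones; 5 semitones up from E4 gives A4.

A 4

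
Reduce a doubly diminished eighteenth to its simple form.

Each octave removed subtracts seven from the number: 18 − 14 = 4.
Quality carries through unchanged, so the simple form is a doubly diminished fourth.

dd4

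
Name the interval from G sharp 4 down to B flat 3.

Descending from G#4 to Bb3 is the same interval as ascending Bb3 to G#4.
B to G spans six letter names (B-C-D-E-F-G): a sixth.
A major sixth would be 9 semitones; Bb3 to G#4 is 10, one semitone wider, so the interval is augmented.

A6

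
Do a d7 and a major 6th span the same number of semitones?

Both span 9 semitones: a diminished seventh and a major sixth are the same chromatic distance.

Yes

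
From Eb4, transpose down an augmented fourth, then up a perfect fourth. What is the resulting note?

Down an augmented fourth from Eb4: Bbb3 (6 semitones down).
A perfect fourth up from Bbb3 is Ebb4.

Ebb4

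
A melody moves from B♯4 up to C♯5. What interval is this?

B to C spans two letter names (B-C): a second.
At 1 semitone, B#4→C#5 falls one short of a major second: minor.

minor 2nd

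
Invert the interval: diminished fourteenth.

A2

First reduce the compound diminished fourteenth to its simple form, a diminished seventh.
Inverted interval numbers add to nine, so a seventh pairs with a second (7 + 2 = 9).
The quality also flips — diminished becomes augmented — giving an augmented second.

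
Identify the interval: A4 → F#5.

A to F spans six letter names (A-B-C-D-E-F): a sixth.
Counting semitones, A4→F#5 is 9, which is the major sixth.

M6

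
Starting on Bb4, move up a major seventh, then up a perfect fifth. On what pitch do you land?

Bb4 up a major seventh → A5 (11 semitones).
A5 up a perfect fifth → E6 (7 semitones).

E6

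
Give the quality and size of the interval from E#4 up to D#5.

minor seventh

E to D spans seven letter names (E-F-G-A-B-C-D) — that makes it a seventh of some quality.
At 10 semitones, E#4→D#5 falls one short of a major seventh: minor.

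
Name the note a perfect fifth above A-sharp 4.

E-sharp 5

Counting five letter names up from A lands on E.
Moving 7 semitones up from A#4 (the size of a perfect fifth) reaches E#5.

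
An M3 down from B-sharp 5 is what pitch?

Counting three letter names down from B lands on G.
Moving 4 semitones down from B#5 (the size of a major third) reaches G#5.

G-sharp 5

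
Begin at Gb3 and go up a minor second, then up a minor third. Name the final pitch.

Cbb4

A minor second up from Gb3 is Abb3.
A minor third up from Abb3 is Cbb4.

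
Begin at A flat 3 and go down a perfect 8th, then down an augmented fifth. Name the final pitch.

Down a perfect octave from Ab3: Ab2 (12 semitones down).
Ab2 down an augmented fifth → Dbb2 (8 semitones).

D double-flat 2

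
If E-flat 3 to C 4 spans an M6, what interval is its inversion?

m3

Interval numbers invert to sum to nine: 6 + 3 = 9, so a sixth inverts to a third.
Quality inverts too: major becomes minor. That makes the inversion a minor third.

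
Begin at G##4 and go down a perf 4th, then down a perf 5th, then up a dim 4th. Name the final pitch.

Down a perfect fourth from G##4: D##4 (5 semitones down).
A perfect fifth down from D##4 is G##3.
A diminished fourth up from G##3 is C#4.

C#4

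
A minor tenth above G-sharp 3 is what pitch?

B 4

Three letters up from G (plus an octave) reaches B.
A minor tenth spans 15 semitones, so from G#3 the target pitch is B4.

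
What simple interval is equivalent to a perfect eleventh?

P4

Each octave removed subtracts seven from the number: 11 − 7 = 4.
Quality carries through unchanged, so the simple form is a perfect fourth.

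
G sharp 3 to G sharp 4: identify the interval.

P8

G to G is the same letter name, plus an octave: an octave.
G#3 to G#4 is 12 semitones, matching the perfect octave exactly, so the quality is perfect.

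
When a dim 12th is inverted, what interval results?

A4

First reduce the compound diminished twelfth to its simple form, a diminished fifth.
Interval numbers invert to sum to nine: 5 + 4 = 9, so a fifth inverts to a fourth.
The quality also flips — diminished becomes augmented — giving an augmented fourth.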